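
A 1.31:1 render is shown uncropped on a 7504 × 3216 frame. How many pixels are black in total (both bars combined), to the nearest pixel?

10583985 pixels

Since 1.310 < 2.333, the render is height-limited.
That makes the image 4212.9600 px wide (3216 × 1.310).
Leftover width: 7504 − 4212.9600 = 3291.0400 px.
That's 3291.0400 × 3216 ≈ 10583985 black pixels.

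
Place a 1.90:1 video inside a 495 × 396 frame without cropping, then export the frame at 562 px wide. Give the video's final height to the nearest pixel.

296 px

In the 495×396 frame the video fills the width: height = 495 / 1.900 ≈ 260.53 px.
The frame scales by 562/495 = 1.1354; 260.53 × 1.1354 ≈ 295.79 px.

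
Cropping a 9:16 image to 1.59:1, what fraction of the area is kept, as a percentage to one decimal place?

The width stays; only height is cut (since 1.59:1 is wider than 9:16).
Area ratio = (0.562)/(1.590) = 35.38% retained.

35.4%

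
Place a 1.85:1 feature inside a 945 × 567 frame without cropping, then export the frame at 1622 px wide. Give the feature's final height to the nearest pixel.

Fitted into 945×567, the feature spans the width; its height is 945 / 1.850 ≈ 510.81 px.
Resizing to 1622 px wide multiplies everything by 1.7164: 510.81 → 876.76 px.

877 px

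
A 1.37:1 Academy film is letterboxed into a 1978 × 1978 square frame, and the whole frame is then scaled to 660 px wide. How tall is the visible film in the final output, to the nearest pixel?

482 px

In the 1978×1978 frame the film fills the width: height = 1978 / 1.370 ≈ 1443.80 px.
Resizing to 660 px wide multiplies everything by 0.3337: 1443.80 → 481.75 px.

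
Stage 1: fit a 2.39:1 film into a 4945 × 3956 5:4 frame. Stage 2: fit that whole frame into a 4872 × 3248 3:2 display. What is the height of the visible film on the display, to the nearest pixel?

1699 px

First fit — 2.39:1 into 4945×3956 spans the width: 4945.00 × 2069.04.
Second fit — the 5:4 canvas into 4872×3248 spans the height: 4060.00 × 3248.00 (×0.8210 from 4945×3956).
Applying the same ×0.8210: 2069.04 → 1698.74.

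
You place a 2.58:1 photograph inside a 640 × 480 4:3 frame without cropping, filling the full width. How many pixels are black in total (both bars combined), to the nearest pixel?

148440 pixels

Content height = 640 / 2.580 ≈ 248.0620 px.
Leftover height: 480 − 248.0620 = 231.9380 px.
Bar area = 231.9380 × 640 ≈ 148440 px.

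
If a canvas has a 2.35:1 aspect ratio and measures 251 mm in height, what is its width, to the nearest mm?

590 mm

251 × 2.350 = 589.85.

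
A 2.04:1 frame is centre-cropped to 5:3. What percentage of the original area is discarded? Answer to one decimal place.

18.3%

Going from 2.04:1 to 5:3 means cutting width while keeping height.
Fraction kept = (1.667)/(2.040) ≈ 81.70%, so 18.30% is lost.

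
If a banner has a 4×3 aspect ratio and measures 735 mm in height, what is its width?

735·4/3 = 980.

980 mm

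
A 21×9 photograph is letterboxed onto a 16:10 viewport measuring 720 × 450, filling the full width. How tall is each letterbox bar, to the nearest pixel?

Content height = 720 × 9/21 ≈ 308.57 px.
Leftover height: 450 − 308.57 = 141.43 px → 70.71 each side.

71 px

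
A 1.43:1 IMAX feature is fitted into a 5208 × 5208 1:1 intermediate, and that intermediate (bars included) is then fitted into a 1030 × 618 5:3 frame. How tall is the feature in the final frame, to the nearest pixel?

1.43:1 IMAX in 5208×5208: fills the width, so the feature is 5208.00 × 3641.96.
The 1:1 canvas is height-limited in 1030×618, giving 618.00 × 618.00; scale factor 0.1187.
The feature scales with it: height 3641.96 × 0.1187 ≈ 432.17.

432 px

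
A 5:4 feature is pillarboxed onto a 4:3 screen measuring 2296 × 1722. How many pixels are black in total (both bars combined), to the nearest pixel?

Since 1.250 < 1.333, the feature is height-limited.
The feature is 1722 × 5/4 ≈ 2152.5000 px wide.
2296 − 2152.5000 = 143.5000 px of bars.
Bar area = 143.5000 × 1722 ≈ 247107 px.

247107 pixels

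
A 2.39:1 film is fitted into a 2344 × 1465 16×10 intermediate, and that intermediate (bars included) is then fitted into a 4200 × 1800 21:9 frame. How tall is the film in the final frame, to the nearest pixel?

2.39:1 in 2344×1465: fills the width, so the film is 2344.00 × 980.75.
Second fit — the 16×10 canvas into 4200×1800 spans the height: 2880.00 × 1800.00 (×1.2287 from 2344×1465).
Applying the same ×1.2287: 980.75 → 1205.02.

1205 px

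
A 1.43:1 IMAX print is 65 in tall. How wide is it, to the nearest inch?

93 in

At 1.43:1 IMAX, 65 × 1.430 ≈ 92.95.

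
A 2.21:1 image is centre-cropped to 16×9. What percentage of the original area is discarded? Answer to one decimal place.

19.6%

16×9 is narrower than 2.21:1, so the crop keeps the full height and trims the width.
Area ratio = (1.778)/(2.210) = 80.44%; the remaining 19.56% is cropped out.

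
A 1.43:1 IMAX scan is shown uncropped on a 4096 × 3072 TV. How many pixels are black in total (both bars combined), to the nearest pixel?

850593 pixels

Since 1.430 > 1.333, the scan is width-limited.
The scan is 4096 / 1.430 ≈ 2864.3357 px tall.
3072 − 2864.3357 = 207.6643 px of bars.
Across the 4096-px span: 207.6643 × 4096 ≈ 850593 px.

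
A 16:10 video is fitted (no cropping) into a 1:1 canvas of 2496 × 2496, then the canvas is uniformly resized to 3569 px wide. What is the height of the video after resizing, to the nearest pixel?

In the 2496×2496 frame the video fills the width: height = 2496 × 10/16 ≈ 1560.00 px.
Scaling 2496 → 3569 is ×1.4299, so the height becomes 1560.00 × 1.4299 ≈ 2230.62 px.

2231 px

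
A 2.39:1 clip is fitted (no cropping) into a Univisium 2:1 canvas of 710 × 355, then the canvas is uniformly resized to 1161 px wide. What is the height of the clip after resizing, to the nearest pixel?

At 710×355 the clip is width-limited, so height = 710 / 2.390 ≈ 297.07 px.
Scaling 710 → 1161 is ×1.6352, so the height becomes 297.07 × 1.6352 ≈ 485.77 px.

486 px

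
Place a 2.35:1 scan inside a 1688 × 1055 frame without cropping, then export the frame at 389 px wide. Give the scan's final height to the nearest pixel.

166 px

In the 1688×1055 frame the scan fills the width: height = 1688 / 2.350 ≈ 718.30 px.
Scaling 1688 → 389 is ×0.2305, so the height becomes 718.30 × 0.2305 ≈ 165.53 px.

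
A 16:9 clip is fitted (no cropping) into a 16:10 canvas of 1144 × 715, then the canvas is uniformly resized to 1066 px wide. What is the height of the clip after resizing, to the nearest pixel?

At 1144×715 the clip is width-limited, so height = 1144 × 9/16 ≈ 643.50 px.
Scaling 1144 → 1066 is ×0.9318, so the height becomes 643.50 × 0.9318 ≈ 599.62 px.

600 px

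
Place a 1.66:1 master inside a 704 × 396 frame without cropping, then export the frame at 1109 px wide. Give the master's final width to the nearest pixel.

1036 px

Fitted into 704×396, the master spans the height; its width is 396 × 1.660 ≈ 657.36 px.
Scaling 704 → 1109 is ×1.5753, so the width becomes 657.36 × 1.5753 ≈ 1035.53 px.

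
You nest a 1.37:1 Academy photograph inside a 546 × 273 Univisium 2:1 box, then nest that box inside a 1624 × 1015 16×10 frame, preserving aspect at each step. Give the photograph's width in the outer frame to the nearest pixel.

1.37:1 Academy in 546×273: fills the height, so the photograph is 374.01 × 273.00.
Univisium 2:1 in 1624×1015: fills the width, so the intermediate becomes 1624.00 × 812.00 — a scale of ×2.9744.
The photograph scales with it: width 374.01 × 2.9744 ≈ 1112.44.

1112 px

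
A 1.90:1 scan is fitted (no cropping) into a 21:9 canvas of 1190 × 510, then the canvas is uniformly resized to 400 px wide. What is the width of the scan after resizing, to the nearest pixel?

Fitted into 1190×510, the scan spans the height; its width is 510 × 1.900 ≈ 969.00 px.
Scaling 1190 → 400 is ×0.3361, so the width becomes 969.00 × 0.3361 ≈ 325.71 px.

326 px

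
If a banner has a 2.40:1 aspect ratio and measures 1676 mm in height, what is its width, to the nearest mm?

4022 mm

At 2.40:1, 1676 × 2.400 ≈ 4022.40.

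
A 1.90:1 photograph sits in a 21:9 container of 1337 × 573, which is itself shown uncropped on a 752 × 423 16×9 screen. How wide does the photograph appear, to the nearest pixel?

First fit — 1.90:1 into 1337×573 spans the height: 1088.70 × 573.00.
Second fit — the 21:9 canvas into 752×423 spans the width: 752.00 × 322.29 (×0.5625 from 1337×573).
Applying the same ×0.5625: 1088.70 → 612.34.

612 px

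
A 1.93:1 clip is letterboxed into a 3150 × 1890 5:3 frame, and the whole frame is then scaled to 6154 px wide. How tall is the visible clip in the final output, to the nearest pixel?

3189 px

In the 3150×1890 frame the clip fills the width: height = 3150 / 1.930 ≈ 1632.12 px.
The frame scales by 6154/3150 = 1.9537; 1632.12 × 1.9537 ≈ 3188.60 px.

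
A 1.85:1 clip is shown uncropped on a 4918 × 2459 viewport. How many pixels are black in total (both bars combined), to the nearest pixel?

907002 pixels

Since 1.850 < 2.000, the clip is height-limited.
That makes the image 4549.1500 px wide (2459 × 1.850).
4918 − 4549.1500 = 368.8500 px of bars.
Across the 2459-px span: 368.8500 × 2459 ≈ 907002 px.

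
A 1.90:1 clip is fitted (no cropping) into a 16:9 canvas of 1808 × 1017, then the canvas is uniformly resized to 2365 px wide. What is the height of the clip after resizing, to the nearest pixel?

Fitted into 1808×1017, the clip spans the width; its height is 1808 / 1.900 ≈ 951.58 px.
Scaling 1808 → 2365 is ×1.3081, so the height becomes 951.58 × 1.3081 ≈ 1244.74 px.

1245 px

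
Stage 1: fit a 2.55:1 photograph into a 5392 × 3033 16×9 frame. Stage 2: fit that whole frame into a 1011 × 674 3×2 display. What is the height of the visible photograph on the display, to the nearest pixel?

396 px

Inside the 5392×3033 canvas the photograph is width-limited at 5392.00 × 2114.51.
16×9 in 1011×674: fills the width, so the intermediate becomes 1011.00 × 568.69 — a scale of ×0.1875.
Applying the same ×0.1875: 2114.51 → 396.47.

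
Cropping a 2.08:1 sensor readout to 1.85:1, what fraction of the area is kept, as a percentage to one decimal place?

1.85:1 is narrower than 2.08:1, so the crop keeps the full height and trims the width.
Area ratio = (1.850)/(2.080) = 88.94% retained.

88.9%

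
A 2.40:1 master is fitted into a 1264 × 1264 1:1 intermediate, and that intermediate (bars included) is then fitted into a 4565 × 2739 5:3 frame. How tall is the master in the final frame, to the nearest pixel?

1141 px

Inside the 1264×1264 canvas the master is width-limited at 1264.00 × 526.67.
1:1 in 4565×2739: fills the height, so the intermediate becomes 2739.00 × 2739.00 — a scale of ×2.1669.
Applying the same ×2.1669: 526.67 → 1141.25.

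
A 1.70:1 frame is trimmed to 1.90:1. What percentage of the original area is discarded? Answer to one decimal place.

10.5%

1.90:1 is wider than 1.70:1, so the crop keeps the full width and trims the height.
Fraction kept = (1.700)/(1.900) ≈ 89.47%, so 10.53% is lost.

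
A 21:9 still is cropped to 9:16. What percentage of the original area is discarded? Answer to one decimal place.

Going from 21:9 to 9:16 means cutting width while keeping height.
Fraction kept = (0.562)/(2.333) ≈ 24.11%, so 75.89% is lost.

75.9%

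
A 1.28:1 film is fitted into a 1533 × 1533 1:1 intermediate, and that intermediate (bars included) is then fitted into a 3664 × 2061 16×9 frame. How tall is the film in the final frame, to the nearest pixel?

1.28:1 in 1533×1533: fills the width, so the film is 1533.00 × 1197.66.
Second fit — the 1:1 canvas into 3664×2061 spans the height: 2061.00 × 2061.00 (×1.3444 from 1533×1533).
Applying the same ×1.3444: 1197.66 → 1610.16.

1610 px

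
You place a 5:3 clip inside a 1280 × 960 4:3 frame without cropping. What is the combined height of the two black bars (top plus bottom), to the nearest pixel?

5:3 (1.667) > 4:3 (1.333), so the clip fills the width.
That makes the image 768.00 px tall (1280 × 3/5).
Leftover height: 960 − 768.00 = 192.00 px.

192 px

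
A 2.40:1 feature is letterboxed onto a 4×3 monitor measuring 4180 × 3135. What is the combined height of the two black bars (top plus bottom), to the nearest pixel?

1393 px

2.40:1 (2.400) > 4×3 (1.333), so the feature fills the width.
Content height = 4180 / 2.400 ≈ 1741.67 px.
Leftover height: 3135 − 1741.67 = 1393.33 px.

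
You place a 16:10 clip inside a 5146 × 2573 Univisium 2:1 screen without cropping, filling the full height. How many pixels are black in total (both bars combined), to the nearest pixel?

2648132 pixels

Content width = 2573 × 16/10 ≈ 4116.8000 px.
5146 − 4116.8000 = 1029.2000 px of bars.
Across the 2573-px span: 1029.2000 × 2573 ≈ 2648132 px.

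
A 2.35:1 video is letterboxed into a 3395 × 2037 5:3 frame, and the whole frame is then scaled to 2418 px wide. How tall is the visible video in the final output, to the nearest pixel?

In the 3395×2037 frame the video fills the width: height = 3395 / 2.350 ≈ 1444.68 px.
Scaling 3395 → 2418 is ×0.7122, so the height becomes 1444.68 × 0.7122 ≈ 1028.94 px.

1029 px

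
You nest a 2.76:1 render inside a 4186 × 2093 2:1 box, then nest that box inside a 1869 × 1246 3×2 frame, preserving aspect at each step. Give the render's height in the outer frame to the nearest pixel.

2.76:1 in 4186×2093: fills the width, so the render is 4186.00 × 1516.67.
Second fit — the 2:1 canvas into 1869×1246 spans the width: 1869.00 × 934.50 (×0.4465 from 4186×2093).
So the render's height is 1516.67 × 0.4465 ≈ 677.17.

677 px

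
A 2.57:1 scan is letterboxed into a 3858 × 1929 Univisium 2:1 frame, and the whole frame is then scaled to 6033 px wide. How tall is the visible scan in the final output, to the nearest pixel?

At 3858×1929 the scan is width-limited, so height = 3858 / 2.570 ≈ 1501.17 px.
Resizing to 6033 px wide multiplies everything by 1.5638: 1501.17 → 2347.47 px.

2347 px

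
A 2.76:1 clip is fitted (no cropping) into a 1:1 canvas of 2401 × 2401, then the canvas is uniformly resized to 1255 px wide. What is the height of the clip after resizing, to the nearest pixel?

455 px

At 2401×2401 the clip is width-limited, so height = 2401 / 2.760 ≈ 869.93 px.
Scaling 2401 → 1255 is ×0.5227, so the height becomes 869.93 × 0.5227 ≈ 454.71 px.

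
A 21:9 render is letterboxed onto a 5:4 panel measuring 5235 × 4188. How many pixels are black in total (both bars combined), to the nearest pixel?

21:9 (2.333) > 5:4 (1.250), so the render fills the width.
The render is 5235 × 9/21 ≈ 2243.5714 px tall.
4188 − 2243.5714 = 1944.4286 px of bars.
That's 1944.4286 × 5235 ≈ 10179084 black pixels.

10179084 pixels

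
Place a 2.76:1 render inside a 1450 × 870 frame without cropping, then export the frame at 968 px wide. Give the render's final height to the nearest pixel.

Fitted into 1450×870, the render spans the width; its height is 1450 / 2.760 ≈ 525.36 px.
The frame scales by 968/1450 = 0.6676; 525.36 × 0.6676 ≈ 350.72 px.

351 px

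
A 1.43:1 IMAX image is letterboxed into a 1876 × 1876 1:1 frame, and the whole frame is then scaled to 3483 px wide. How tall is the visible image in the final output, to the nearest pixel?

At 1876×1876 the image is width-limited, so height = 1876 / 1.430 ≈ 1311.89 px.
Resizing to 3483 px wide multiplies everything by 1.8566: 1311.89 → 2435.66 px.

2436 px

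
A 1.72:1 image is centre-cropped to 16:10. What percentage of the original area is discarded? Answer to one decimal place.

7.0%

Going from 1.72:1 to 16:10 means cutting width while keeping height.
Fraction kept = (1.600)/(1.720) ≈ 93.02%, so 6.98% is lost.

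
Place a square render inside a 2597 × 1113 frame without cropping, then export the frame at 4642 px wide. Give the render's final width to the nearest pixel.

1989 px

Fitted into 2597×1113, the render spans the height; its width is 1113 × 1/1 ≈ 1113.00 px.
Scaling 2597 → 4642 is ×1.7874, so the width becomes 1113.00 × 1.7874 ≈ 1989.43 px.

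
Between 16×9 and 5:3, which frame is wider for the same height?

16×9 = 1.778 and 5:3 = 1.667; 1.778 > 1.667.

16×9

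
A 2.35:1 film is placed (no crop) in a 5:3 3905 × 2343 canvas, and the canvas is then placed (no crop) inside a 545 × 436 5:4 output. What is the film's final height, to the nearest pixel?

2.35:1 in 3905×2343: fills the width, so the film is 3905.00 × 1661.70.
The 5:3 canvas is width-limited in 545×436, giving 545.00 × 327.00; scale factor 0.1396.
The film scales with it: height 1661.70 × 0.1396 ≈ 231.91.

232 px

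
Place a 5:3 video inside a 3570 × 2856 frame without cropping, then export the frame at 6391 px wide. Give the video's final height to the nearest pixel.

3835 px

At 3570×2856 the video is width-limited, so height = 3570 × 3/5 ≈ 2142.00 px.
Scaling 3570 → 6391 is ×1.7902, so the height becomes 2142.00 × 1.7902 ≈ 3834.60 px.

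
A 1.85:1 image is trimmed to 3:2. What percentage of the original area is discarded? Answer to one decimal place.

3:2 is narrower than 1.85:1, so the crop keeps the full height and trims the width.
(1.500)/(1.850) ≈ 0.811 of the area survives, leaving 18.92% discarded.

18.9%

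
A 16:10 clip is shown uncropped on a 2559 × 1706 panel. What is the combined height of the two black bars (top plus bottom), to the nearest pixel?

16:10 is wider than 3:2, so it spans the full width.
That makes the image 1599.38 px tall (2559 × 10/16).
Leftover height: 1706 − 1599.38 = 106.62 px.

107 px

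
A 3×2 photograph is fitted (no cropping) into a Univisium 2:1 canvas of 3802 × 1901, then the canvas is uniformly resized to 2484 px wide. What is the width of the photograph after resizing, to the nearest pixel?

In the 3802×1901 frame the photograph fills the height: width = 1901 × 3/2 ≈ 2851.50 px.
Resizing to 2484 px wide multiplies everything by 0.6533: 2851.50 → 1863.00 px.

1863 px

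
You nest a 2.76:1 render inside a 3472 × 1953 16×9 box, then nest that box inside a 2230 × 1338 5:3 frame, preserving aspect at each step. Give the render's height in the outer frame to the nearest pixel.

First fit — 2.76:1 into 3472×1953 spans the width: 3472.00 × 1257.97.
Second fit — the 16×9 canvas into 2230×1338 spans the width: 2230.00 × 1254.38 (×0.6423 from 3472×1953).
So the render's height is 1257.97 × 0.6423 ≈ 807.97.

808 px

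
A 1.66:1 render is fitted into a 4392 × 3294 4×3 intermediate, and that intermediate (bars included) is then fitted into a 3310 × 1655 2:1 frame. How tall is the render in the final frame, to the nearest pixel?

1.66:1 in 4392×3294: fills the width, so the render is 4392.00 × 2645.78.
Second fit — the 4×3 canvas into 3310×1655 spans the height: 2206.67 × 1655.00 (×0.5024 from 4392×3294).
Applying the same ×0.5024: 2645.78 → 1329.32.

1329 px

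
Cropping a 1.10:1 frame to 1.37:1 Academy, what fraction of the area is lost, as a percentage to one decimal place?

19.7%

Going from 1.10:1 to 1.37:1 Academy means cutting height while keeping width.
Fraction kept = (1.100)/(1.370) ≈ 80.29%, so 19.71% is lost.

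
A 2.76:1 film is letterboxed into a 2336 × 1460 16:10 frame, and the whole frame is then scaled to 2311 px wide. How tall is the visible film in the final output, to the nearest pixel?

In the 2336×1460 frame the film fills the width: height = 2336 / 2.760 ≈ 846.38 px.
Resizing to 2311 px wide multiplies everything by 0.9893: 846.38 → 837.32 px.

837 px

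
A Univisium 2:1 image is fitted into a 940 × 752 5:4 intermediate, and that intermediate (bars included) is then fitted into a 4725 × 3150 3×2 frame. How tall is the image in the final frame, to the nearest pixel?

Univisium 2:1 in 940×752: fills the width, so the image is 940.00 × 470.00.
5:4 in 4725×3150: fills the height, so the intermediate becomes 3937.50 × 3150.00 — a scale of ×4.1888.
Applying the same ×4.1888: 470.00 → 1968.75.

1969 px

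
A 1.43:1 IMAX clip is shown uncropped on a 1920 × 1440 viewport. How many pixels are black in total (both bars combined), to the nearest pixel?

186898 pixels

Since 1.430 > 1.333, the clip is width-limited.
That makes the image 1342.6573 px tall (1920 / 1.430).
Black = 1440 − 1342.6573 = 97.3427 px.
Bar area = 97.3427 × 1920 ≈ 186898 px.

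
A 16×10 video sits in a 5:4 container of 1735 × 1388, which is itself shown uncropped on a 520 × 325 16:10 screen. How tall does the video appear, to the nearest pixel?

First fit — 16×10 into 1735×1388 spans the width: 1735.00 × 1084.38.
The 5:4 canvas is height-limited in 520×325, giving 406.25 × 325.00; scale factor 0.2341.
Applying the same ×0.2341: 1084.38 → 253.91.

254 px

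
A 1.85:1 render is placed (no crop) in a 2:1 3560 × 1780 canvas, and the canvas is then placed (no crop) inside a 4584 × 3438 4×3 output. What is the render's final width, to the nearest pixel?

4240 px

Inside the 3560×1780 canvas the render is height-limited at 3293.00 × 1780.00.
2:1 in 4584×3438: fills the width, so the intermediate becomes 4584.00 × 2292.00 — a scale of ×1.2876.
The render scales with it: width 3293.00 × 1.2876 ≈ 4240.20.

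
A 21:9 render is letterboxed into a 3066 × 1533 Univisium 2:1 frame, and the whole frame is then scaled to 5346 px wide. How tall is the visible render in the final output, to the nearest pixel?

2291 px

Fitted into 3066×1533, the render spans the width; its height is 3066 × 9/21 ≈ 1314.00 px.
The frame scales by 5346/3066 = 1.7436; 1314.00 × 1.7436 ≈ 2291.14 px.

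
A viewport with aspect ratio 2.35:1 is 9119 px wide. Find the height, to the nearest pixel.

3880 px

9119 / 2.350 = 3880.43.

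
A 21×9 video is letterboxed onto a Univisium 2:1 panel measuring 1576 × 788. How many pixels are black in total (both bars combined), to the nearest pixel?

21×9 is wider than Univisium 2:1, so it spans the full width.
Content height = 1576 × 9/21 ≈ 675.4286 px.
788 − 675.4286 = 112.5714 px of bars.
Across the 1576-px span: 112.5714 × 1576 ≈ 177413 px.

177413 pixels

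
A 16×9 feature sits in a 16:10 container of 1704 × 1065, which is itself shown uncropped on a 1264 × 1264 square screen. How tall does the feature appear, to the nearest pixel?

First fit — 16×9 into 1704×1065 spans the width: 1704.00 × 958.50.
The 16:10 canvas is width-limited in 1264×1264, giving 1264.00 × 790.00; scale factor 0.7418.
Applying the same ×0.7418: 958.50 → 711.00.

711 px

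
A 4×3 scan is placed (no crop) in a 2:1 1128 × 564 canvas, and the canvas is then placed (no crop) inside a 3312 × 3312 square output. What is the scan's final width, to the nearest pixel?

2208 px

First fit — 4×3 into 1128×564 spans the height: 752.00 × 564.00.
The 2:1 canvas is width-limited in 3312×3312, giving 3312.00 × 1656.00; scale factor 2.9362.
So the scan's width is 752.00 × 2.9362 ≈ 2208.00.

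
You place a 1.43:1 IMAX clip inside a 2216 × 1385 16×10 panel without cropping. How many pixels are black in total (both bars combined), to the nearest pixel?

326098 pixels

1.43:1 IMAX (1.430) < 16×10 (1.600), so the clip fills the height.
The clip is 1385 × 1.430 ≈ 1980.5500 px wide.
Leftover width: 2216 − 1980.5500 = 235.4500 px.
That's 235.4500 × 1385 ≈ 326098 black pixels.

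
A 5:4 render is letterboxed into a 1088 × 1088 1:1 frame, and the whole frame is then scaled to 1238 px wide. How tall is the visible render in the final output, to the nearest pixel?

990 px

Fitted into 1088×1088, the render spans the width; its height is 1088 × 4/5 ≈ 870.40 px.
The frame scales by 1238/1088 = 1.1379; 870.40 × 1.1379 ≈ 990.40 px.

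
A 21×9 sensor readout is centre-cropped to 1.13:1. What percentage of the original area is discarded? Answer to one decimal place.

The height stays; only width is cut (since 1.13:1 is narrower than 21×9).
(1.130)/(2.333) ≈ 0.484 of the area survives, leaving 51.57% discarded.

51.6%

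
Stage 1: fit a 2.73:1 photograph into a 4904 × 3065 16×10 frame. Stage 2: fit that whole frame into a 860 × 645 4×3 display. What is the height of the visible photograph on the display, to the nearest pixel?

2.73:1 in 4904×3065: fills the width, so the photograph is 4904.00 × 1796.34.
The 16×10 canvas is width-limited in 860×645, giving 860.00 × 537.50; scale factor 0.1754.
Applying the same ×0.1754: 1796.34 → 315.02.

315 px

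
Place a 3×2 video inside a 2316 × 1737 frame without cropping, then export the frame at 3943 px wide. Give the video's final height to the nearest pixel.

At 2316×1737 the video is width-limited, so height = 2316 × 2/3 ≈ 1544.00 px.
The frame scales by 3943/2316 = 1.7025; 1544.00 × 1.7025 ≈ 2628.67 px.

2629 px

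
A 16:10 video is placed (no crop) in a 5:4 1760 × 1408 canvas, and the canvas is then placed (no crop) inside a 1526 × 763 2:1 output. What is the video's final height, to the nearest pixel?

596 px

First fit — 16:10 into 1760×1408 spans the width: 1760.00 × 1100.00.
Second fit — the 5:4 canvas into 1526×763 spans the height: 953.75 × 763.00 (×0.5419 from 1760×1408).
So the video's height is 1100.00 × 0.5419 ≈ 596.09.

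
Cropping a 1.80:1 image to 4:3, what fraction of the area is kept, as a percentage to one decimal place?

74.1%

The height stays; only width is cut (since 4:3 is narrower than 1.80:1).
Area ratio = (1.333)/(1.800) = 74.07% retained.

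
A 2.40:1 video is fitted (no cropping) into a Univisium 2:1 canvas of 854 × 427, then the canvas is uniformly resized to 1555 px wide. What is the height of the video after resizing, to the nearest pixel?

648 px

In the 854×427 frame the video fills the width: height = 854 / 2.400 ≈ 355.83 px.
Resizing to 1555 px wide multiplies everything by 1.8208: 355.83 → 647.92 px.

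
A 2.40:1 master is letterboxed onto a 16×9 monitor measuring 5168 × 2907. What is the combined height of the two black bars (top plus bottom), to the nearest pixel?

2.40:1 (2.400) > 16×9 (1.778), so the master fills the width.
Content height = 5168 / 2.400 ≈ 2153.33 px.
Leftover height: 2907 − 2153.33 = 753.67 px.

754 px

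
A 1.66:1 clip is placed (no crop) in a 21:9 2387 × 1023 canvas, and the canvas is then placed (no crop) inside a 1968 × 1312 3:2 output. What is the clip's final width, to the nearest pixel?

1.66:1 in 2387×1023: fills the height, so the clip is 1698.18 × 1023.00.
21:9 in 1968×1312: fills the width, so the intermediate becomes 1968.00 × 843.43 — a scale of ×0.8245.
So the clip's width is 1698.18 × 0.8245 ≈ 1400.09.

1400 px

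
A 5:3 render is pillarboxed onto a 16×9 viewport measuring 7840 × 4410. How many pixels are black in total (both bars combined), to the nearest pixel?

Since 1.667 < 1.778, the render is height-limited.
Content width = 4410 × 5/3 ≈ 7350.0000 px.
7840 − 7350.0000 = 490.0000 px of bars.
Across the 4410-px span: 490.0000 × 4410 ≈ 2160900 px.

2160900 pixels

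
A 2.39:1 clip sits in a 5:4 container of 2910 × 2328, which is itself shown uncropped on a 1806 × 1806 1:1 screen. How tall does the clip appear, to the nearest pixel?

Inside the 2910×2328 canvas the clip is width-limited at 2910.00 × 1217.57.
Second fit — the 5:4 canvas into 1806×1806 spans the width: 1806.00 × 1444.80 (×0.6206 from 2910×2328).
The clip scales with it: height 1217.57 × 0.6206 ≈ 755.65.

756 px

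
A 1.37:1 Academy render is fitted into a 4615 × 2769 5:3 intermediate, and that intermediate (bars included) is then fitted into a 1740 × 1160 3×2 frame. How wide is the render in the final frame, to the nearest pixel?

1430 px

First fit — 1.37:1 Academy into 4615×2769 spans the height: 3793.53 × 2769.00.
5:3 in 1740×1160: fills the width, so the intermediate becomes 1740.00 × 1044.00 — a scale of ×0.3770.
The render scales with it: width 3793.53 × 0.3770 ≈ 1430.28.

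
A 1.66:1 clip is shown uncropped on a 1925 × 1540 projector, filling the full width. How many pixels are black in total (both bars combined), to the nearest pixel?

732196 pixels

Content height = 1925 / 1.660 ≈ 1159.6386 px.
Black = 1540 − 1159.6386 = 380.3614 px.
That's 380.3614 × 1925 ≈ 732196 black pixels.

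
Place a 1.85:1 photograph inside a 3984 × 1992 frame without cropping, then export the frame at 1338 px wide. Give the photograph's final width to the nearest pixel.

1238 px

In the 3984×1992 frame the photograph fills the height: width = 1992 × 1.850 ≈ 3685.20 px.
Scaling 3984 → 1338 is ×0.3358, so the width becomes 3685.20 × 0.3358 ≈ 1237.65 px.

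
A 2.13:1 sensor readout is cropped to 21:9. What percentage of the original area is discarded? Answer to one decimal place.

Going from 2.13:1 to 21:9 means cutting height while keeping width.
(2.130)/(2.333) ≈ 0.913 of the area survives, leaving 8.71% discarded.

8.7%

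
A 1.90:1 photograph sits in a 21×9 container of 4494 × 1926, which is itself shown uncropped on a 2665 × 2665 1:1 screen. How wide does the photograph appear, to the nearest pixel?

Inside the 4494×1926 canvas the photograph is height-limited at 3659.40 × 1926.00.
Second fit — the 21×9 canvas into 2665×2665 spans the width: 2665.00 × 1142.14 (×0.5930 from 4494×1926).
The photograph scales with it: width 3659.40 × 0.5930 ≈ 2170.07.

2170 px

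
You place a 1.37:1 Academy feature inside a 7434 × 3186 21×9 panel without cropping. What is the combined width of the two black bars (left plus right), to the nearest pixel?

3069 px

1.37:1 Academy (1.370) < 21×9 (2.333), so the feature fills the height.
The feature is 3186 × 1.370 ≈ 4364.82 px wide.
Leftover width: 7434 − 4364.82 = 3069.18 px.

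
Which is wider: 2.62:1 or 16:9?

2.62:1

2.62 and 16:9 = 1.778; 2.62 > 1.778.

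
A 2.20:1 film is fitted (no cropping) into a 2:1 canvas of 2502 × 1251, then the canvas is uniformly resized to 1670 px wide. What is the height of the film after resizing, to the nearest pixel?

759 px

Fitted into 2502×1251, the film spans the width; its height is 2502 / 2.200 ≈ 1137.27 px.
The frame scales by 1670/2502 = 0.6675; 1137.27 × 0.6675 ≈ 759.09 px.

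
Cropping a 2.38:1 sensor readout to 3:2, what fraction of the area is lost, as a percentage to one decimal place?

3:2 is narrower than 2.38:1, so the crop keeps the full height and trims the width.
Fraction kept = (1.500)/(2.380) ≈ 63.03%, so 36.97% is lost.

37.0%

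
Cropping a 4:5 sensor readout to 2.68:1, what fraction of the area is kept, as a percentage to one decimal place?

Going from 4:5 to 2.68:1 means cutting height while keeping width.
Area ratio = (0.800)/(2.680) = 29.85% retained.

29.9%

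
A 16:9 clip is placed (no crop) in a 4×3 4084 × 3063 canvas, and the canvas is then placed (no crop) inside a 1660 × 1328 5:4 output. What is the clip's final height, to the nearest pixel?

934 px

16:9 in 4084×3063: fills the width, so the clip is 4084.00 × 2297.25.
4×3 in 1660×1328: fills the width, so the intermediate becomes 1660.00 × 1245.00 — a scale of ×0.4065.
The clip scales with it: height 2297.25 × 0.4065 ≈ 933.75.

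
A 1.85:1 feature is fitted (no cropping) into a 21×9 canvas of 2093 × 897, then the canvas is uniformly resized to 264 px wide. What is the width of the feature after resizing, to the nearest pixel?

209 px

At 2093×897 the feature is height-limited, so width = 897 × 1.850 ≈ 1659.45 px.
The frame scales by 264/2093 = 0.1261; 1659.45 × 0.1261 ≈ 209.31 px.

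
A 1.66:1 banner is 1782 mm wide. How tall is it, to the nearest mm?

At 1.66:1, 1782 / 1.660 ≈ 1073.49.

1073 mm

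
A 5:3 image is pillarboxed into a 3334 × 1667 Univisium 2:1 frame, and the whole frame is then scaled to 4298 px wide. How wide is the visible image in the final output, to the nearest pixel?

At 3334×1667 the image is height-limited, so width = 1667 × 5/3 ≈ 2778.33 px.
The frame scales by 4298/3334 = 1.2891; 2778.33 × 1.2891 ≈ 3581.67 px.

3582 px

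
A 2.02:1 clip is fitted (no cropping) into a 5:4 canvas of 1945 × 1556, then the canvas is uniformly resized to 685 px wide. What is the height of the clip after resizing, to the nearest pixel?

339 px

Fitted into 1945×1556, the clip spans the width; its height is 1945 / 2.020 ≈ 962.87 px.
Scaling 1945 → 685 is ×0.3522, so the height becomes 962.87 × 0.3522 ≈ 339.11 px.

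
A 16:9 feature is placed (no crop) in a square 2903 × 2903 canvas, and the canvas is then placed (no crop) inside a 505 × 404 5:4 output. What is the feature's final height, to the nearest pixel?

16:9 in 2903×2903: fills the width, so the feature is 2903.00 × 1632.94.
Second fit — the square canvas into 505×404 spans the height: 404.00 × 404.00 (×0.1392 from 2903×2903).
The feature scales with it: height 1632.94 × 0.1392 ≈ 227.25.

227 px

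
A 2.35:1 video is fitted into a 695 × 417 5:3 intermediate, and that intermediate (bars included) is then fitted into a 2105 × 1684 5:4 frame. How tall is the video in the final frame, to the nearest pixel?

896 px

Inside the 695×417 canvas the video is width-limited at 695.00 × 295.74.
5:3 in 2105×1684: fills the width, so the intermediate becomes 2105.00 × 1263.00 — a scale of ×3.0288.
So the video's height is 295.74 × 3.0288 ≈ 895.74.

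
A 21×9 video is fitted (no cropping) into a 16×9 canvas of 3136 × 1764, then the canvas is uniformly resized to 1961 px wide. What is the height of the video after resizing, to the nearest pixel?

840 px

In the 3136×1764 frame the video fills the width: height = 3136 × 9/21 ≈ 1344.00 px.
The frame scales by 1961/3136 = 0.6253; 1344.00 × 0.6253 ≈ 840.43 px.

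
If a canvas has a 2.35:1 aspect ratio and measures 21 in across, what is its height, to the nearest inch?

9 in

21 / 2.350 = 8.94.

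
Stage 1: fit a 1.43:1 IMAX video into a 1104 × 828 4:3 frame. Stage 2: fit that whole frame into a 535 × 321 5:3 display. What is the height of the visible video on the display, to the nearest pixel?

1.43:1 IMAX in 1104×828: fills the width, so the video is 1104.00 × 772.03.
The 4:3 canvas is height-limited in 535×321, giving 428.00 × 321.00; scale factor 0.3877.
Applying the same ×0.3877: 772.03 → 299.30.

299 px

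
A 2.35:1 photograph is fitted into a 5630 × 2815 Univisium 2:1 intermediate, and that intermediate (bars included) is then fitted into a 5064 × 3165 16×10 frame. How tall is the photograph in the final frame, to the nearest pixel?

2155 px

First fit — 2.35:1 into 5630×2815 spans the width: 5630.00 × 2395.74.
Univisium 2:1 in 5064×3165: fills the width, so the intermediate becomes 5064.00 × 2532.00 — a scale of ×0.8995.
The photograph scales with it: height 2395.74 × 0.8995 ≈ 2154.89.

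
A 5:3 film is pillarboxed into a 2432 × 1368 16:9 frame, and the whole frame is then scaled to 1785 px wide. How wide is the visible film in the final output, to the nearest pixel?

1673 px

Fitted into 2432×1368, the film spans the height; its width is 1368 × 5/3 ≈ 2280.00 px.
Resizing to 1785 px wide multiplies everything by 0.7340: 2280.00 → 1673.44 px.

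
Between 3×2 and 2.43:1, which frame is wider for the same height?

2.43:1

3×2 = 1.5 and 2.43; 2.43 > 1.5.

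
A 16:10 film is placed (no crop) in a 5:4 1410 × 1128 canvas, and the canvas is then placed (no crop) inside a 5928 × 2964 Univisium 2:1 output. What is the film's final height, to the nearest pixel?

2316 px

First fit — 16:10 into 1410×1128 spans the width: 1410.00 × 881.25.
5:4 in 5928×2964: fills the height, so the intermediate becomes 3705.00 × 2964.00 — a scale of ×2.6277.
Applying the same ×2.6277: 881.25 → 2315.62.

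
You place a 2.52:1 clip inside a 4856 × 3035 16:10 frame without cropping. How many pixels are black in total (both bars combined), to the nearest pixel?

5380525 pixels

2.52:1 (2.520) > 16:10 (1.600), so the clip fills the width.
That makes the image 1926.9841 px tall (4856 / 2.520).
Black = 3035 − 1926.9841 = 1108.0159 px.
Bar area = 1108.0159 × 4856 ≈ 5380525 px.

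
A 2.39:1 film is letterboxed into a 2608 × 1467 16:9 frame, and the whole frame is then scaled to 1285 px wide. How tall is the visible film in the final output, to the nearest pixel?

Fitted into 2608×1467, the film spans the width; its height is 2608 / 2.390 ≈ 1091.21 px.
The frame scales by 1285/2608 = 0.4927; 1091.21 × 0.4927 ≈ 537.66 px.

538 px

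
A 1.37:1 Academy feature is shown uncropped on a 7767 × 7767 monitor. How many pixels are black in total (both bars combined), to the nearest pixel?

1.37:1 Academy (1.370) > 1:1 (1.000), so the feature fills the width.
Content height = 7767 / 1.370 ≈ 5669.3431 px.
Leftover height: 7767 − 5669.3431 = 2097.6569 px.
Bar area = 2097.6569 × 7767 ≈ 16292501 px.

16292501 pixels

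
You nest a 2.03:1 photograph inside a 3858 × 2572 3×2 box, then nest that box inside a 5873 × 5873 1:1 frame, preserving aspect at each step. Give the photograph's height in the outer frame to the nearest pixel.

2.03:1 in 3858×2572: fills the width, so the photograph is 3858.00 × 1900.49.
Second fit — the 3×2 canvas into 5873×5873 spans the width: 5873.00 × 3915.33 (×1.5223 from 3858×2572).
The photograph scales with it: height 1900.49 × 1.5223 ≈ 2893.10.

2893 px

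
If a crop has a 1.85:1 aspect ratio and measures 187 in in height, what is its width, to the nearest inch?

187 × 1.850 = 345.95.

346 in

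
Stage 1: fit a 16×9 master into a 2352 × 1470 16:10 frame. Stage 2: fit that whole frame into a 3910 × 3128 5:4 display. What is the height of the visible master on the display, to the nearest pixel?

Inside the 2352×1470 canvas the master is width-limited at 2352.00 × 1323.00.
The 16:10 canvas is width-limited in 3910×3128, giving 3910.00 × 2443.75; scale factor 1.6624.
So the master's height is 1323.00 × 1.6624 ≈ 2199.38.

2199 px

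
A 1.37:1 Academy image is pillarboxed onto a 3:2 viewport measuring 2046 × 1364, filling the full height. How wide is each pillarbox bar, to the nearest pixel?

Content width = 1364 × 1.370 ≈ 1868.68 px.
Black = 2046 − 1868.68 = 177.32 px, or 88.66 per bar.

89 px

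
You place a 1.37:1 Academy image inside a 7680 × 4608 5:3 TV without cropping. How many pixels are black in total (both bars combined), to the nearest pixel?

6299320 pixels

1.37:1 Academy is narrower than 5:3, so it spans the full height.
Content width = 4608 × 1.370 ≈ 6312.9600 px.
Leftover width: 7680 − 6312.9600 = 1367.0400 px.
That's 1367.0400 × 4608 ≈ 6299320 black pixels.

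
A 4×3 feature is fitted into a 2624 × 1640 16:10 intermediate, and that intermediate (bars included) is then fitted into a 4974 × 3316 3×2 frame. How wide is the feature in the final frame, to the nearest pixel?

4145 px

Inside the 2624×1640 canvas the feature is height-limited at 2186.67 × 1640.00.
The 16:10 canvas is width-limited in 4974×3316, giving 4974.00 × 3108.75; scale factor 1.8956.
Applying the same ×1.8956: 2186.67 → 4145.00.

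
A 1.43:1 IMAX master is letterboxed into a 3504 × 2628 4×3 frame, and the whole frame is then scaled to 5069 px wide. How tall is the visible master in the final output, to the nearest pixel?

3545 px

In the 3504×2628 frame the master fills the width: height = 3504 / 1.430 ≈ 2450.35 px.
Scaling 3504 → 5069 is ×1.4466, so the height becomes 2450.35 × 1.4466 ≈ 3544.76 px.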